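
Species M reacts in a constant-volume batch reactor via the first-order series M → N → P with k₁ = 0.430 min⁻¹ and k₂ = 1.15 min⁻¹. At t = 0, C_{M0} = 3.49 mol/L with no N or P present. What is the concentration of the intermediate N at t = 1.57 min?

0.718 mol/L

Solving the coupled first-order balances gives C_N(t) = [k₁/(k₂−k₁)]·C_{M0}·(e^(−k₁t) − e^(−k₂t)).
e^(−k₁t) = e^(−0.430×1.57) = e^(−0.6751) = 0.5091; e^(−k₂t) = e^(−1.805) = 0.1644.
C_N = 0.430×3.49/(1.15−0.430) × (0.5091−0.1644) = 2.084×0.3447 = 0.7185 mol/L.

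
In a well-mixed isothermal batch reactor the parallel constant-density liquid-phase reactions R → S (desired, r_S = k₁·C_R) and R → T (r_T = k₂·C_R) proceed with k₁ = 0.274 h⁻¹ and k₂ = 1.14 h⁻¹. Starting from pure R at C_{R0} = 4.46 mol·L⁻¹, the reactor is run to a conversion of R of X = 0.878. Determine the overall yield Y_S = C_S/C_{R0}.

C_R = C_{R0}(1−X) = 0.5441 mol·L⁻¹.
Both paths are first order in R, so the instantaneous fraction to S is constant: dC_S/d(−C_R) = k₁/(k₁+k₂) = 0.1938.
C_S = 0.1938·(C_{R0}−C_R) = 0.1938×3.916 = 0.759 mol·L⁻¹.
Y_S = C_S/C_{R0} = 0.7588/4.46 = 0.170.

0.170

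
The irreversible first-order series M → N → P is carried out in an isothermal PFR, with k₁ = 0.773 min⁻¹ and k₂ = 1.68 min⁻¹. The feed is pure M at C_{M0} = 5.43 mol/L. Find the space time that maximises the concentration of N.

0.856 min

For first-order series the maximum of C_N occurs at τ_opt = ln(k₂/k₁)/(k₂−k₁).
= ln(1.68/0.773)/(1.68−0.773) = ln(2.173)/0.9070 = 0.7763/0.9070 = 0.856 min.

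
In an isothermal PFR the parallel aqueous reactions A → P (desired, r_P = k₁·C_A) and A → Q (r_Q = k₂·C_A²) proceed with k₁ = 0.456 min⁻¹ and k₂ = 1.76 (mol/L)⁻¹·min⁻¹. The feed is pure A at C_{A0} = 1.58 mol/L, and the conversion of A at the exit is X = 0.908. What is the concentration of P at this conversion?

0.392 mol/L

C_A = C_{A0}(1−X) = 0.1454 mol/L.
Along a PFR/batch, dC_P/dC_A = −r_P/(r_P+r_Q) = −k₁/(k₁+k₂·C_A).
Integrating from C_{A0} to C_A: C_P = (0.456/1.76)·ln[(0.456+1.76·1.58)/(0.456+1.76·0.145)] = 0.2591·ln(3.237/0.7118) = 0.3924 mol/L.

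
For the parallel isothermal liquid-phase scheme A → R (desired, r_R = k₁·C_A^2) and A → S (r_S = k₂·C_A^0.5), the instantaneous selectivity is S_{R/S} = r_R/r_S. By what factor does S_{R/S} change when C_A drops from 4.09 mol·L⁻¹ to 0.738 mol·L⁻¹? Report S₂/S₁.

0.0766

S_{R/S} = (k₁/k₂)·C_A^1.5, so S₂/S₁ = (C_{A,2}/C_{A,1})^1.5.
= (0.738/4.09)^1.5 = (0.1804)^1.5 = 0.0766.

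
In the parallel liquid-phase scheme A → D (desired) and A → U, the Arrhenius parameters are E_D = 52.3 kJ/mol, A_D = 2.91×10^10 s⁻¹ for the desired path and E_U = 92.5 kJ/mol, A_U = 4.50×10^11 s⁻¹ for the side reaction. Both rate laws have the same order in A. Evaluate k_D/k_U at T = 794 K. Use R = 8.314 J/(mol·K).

Since both paths have the same order in A, the concentration cancels and S_{D/U} = k_D/k_U = (A_D/A_U)·exp[(E_U−E_D)/(RT)].
(E_U−E_D)/(RT) = (92.5−52.3)×10³/(8.314×794) = 40200/6601 = 6.090.
k_D/k_U = (2.91×10^10/4.50×10^11)·exp(6.090) = 0.06467 × 441.3 = 28.5.
Since E_D < E_U, lowering the temperature improves selectivity toward D.

28.5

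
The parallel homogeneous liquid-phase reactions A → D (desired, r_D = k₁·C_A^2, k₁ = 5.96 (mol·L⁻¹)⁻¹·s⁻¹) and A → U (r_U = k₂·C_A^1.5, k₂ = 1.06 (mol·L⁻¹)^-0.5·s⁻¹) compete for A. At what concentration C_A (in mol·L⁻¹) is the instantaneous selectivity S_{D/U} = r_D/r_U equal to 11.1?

3.90 mol·L⁻¹

S_{D/U} = (k₁/k₂)·C_A^0.5 ⇒ C_A = (S·k₂/k₁)^(2).
= (11.1×1.06/5.96)^(2) = (1.974)^(2) = 3.90 mol·L⁻¹.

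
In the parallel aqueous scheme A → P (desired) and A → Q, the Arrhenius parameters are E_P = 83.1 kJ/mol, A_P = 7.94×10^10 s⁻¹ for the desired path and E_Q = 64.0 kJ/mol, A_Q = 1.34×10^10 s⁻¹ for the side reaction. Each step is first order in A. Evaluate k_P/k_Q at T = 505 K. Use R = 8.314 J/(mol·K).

0.0627

With equal orders, S_{P/Q} = k_P/k_Q = (A_P/A_Q)·exp[(E_Q−E_P)/(RT)].
(E_Q−E_P)/(RT) = (64.0−83.1)×10³/(8.314×505) = -19100/4199 = -4.549.
k_P/k_Q = (7.94×10^10/1.34×10^10)·exp(-4.549) = 5.925 × 0.01058 = 0.0627.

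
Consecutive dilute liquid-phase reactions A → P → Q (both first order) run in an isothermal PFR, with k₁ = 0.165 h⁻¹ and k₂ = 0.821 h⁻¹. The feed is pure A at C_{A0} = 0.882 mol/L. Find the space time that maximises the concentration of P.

2.45 h

The intermediate peaks when r₁ = r₂, i.e. k₁e^(−k₁τ) = k₂e^(−k₂τ), giving τ_opt = ln(k₂/k₁)/(k₂−k₁).
= ln(0.821/0.165)/(0.821−0.165) = ln(4.976)/0.6560 = 1.605/0.6560 = 2.45 h.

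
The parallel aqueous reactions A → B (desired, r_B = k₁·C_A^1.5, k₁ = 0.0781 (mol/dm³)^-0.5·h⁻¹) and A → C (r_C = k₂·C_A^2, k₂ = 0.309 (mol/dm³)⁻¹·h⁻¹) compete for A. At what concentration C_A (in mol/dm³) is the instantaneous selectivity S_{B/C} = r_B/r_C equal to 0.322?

0.616 mol/dm³

S_{B/C} = (k₁/k₂)·C_A^-0.5 ⇒ C_A = (S·k₂/k₁)^(-2).
= (0.322×0.309/0.0781)^(-2) = (1.274)^(-2) = 0.616 mol/dm³.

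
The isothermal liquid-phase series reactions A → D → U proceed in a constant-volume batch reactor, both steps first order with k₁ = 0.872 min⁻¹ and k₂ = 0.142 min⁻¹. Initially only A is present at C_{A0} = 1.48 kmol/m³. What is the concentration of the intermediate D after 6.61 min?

0.686 kmol/m³

For first-order series with pure A initially, C_D(t) = k₁C_{A0}/(k₂−k₁)·(e^(−k₁t) − e^(−k₂t)).
e^(−k₁t) = e^(−0.872×6.61) = e^(−5.764) = 0.003139; e^(−k₂t) = e^(−0.9386) = 0.3912.
C_D = 0.872×1.48/(0.142−0.872) × (0.003139−0.3912) = (-1.768)×(-0.3880) = 0.6860 kmol/m³.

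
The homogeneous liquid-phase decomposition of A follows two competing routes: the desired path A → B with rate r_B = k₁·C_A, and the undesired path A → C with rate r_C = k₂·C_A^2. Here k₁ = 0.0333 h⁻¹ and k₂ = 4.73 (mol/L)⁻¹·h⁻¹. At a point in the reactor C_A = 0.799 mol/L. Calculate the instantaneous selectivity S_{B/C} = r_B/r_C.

S_{B/C} = r_B/r_C = (k₁·C_A)/(k₂·C_A^2) = (k₁/k₂)·C_A⁻¹.
= (0.0333×0.7990) / (4.73×0.7990^2) = 0.02661/3.020 = 0.00881.
The undesired path is higher order in A, so low C_A (CSTR or dilute feed) favours B.

0.00881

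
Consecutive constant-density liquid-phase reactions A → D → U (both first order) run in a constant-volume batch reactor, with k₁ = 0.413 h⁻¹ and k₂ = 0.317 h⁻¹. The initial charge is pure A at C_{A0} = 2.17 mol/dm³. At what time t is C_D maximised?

2.76 h

Setting dC_D/dt = 0 gives t_opt = ln(k₂/k₁)/(k₂−k₁).
= ln(0.317/0.413)/(0.317−0.413) = ln(0.7676)/-0.09600 = -0.2645/-0.09600 = 2.76 h.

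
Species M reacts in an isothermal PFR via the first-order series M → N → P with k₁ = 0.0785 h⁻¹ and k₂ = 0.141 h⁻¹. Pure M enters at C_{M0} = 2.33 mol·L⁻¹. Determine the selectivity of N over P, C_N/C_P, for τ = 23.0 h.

0.232

The intermediate concentration in a first-order A→B→C sequence is C_N = k₁C_{M0}(e^(−k₁τ) − e^(−k₂τ))/(k₂−k₁).
e^(−k₁τ) = e^(−0.0785×23.0) = e^(−1.806) = 0.1644; e^(−k₂τ) = e^(−3.243) = 0.03905.
C_N = 0.0785×2.33/(0.141−0.0785) × (0.1644−0.03905) = 2.926×0.1253 = 0.3668 mol·L⁻¹.
C_M = C_{M0}e^(−k₁τ) = 0.3830 mol·L⁻¹, so C_P = C_{M0}−C_M−C_N = 1.580 mol·L⁻¹; C_N/C_P = 0.232.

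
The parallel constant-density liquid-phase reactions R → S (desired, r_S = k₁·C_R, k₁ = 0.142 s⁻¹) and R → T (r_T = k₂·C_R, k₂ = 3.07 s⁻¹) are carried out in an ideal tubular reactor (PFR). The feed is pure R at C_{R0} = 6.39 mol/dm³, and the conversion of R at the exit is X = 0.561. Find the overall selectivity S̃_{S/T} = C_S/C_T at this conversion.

0.0463

C_R = C_{R0}(1−X) = 2.805 mol/dm³.
Both paths are first order in R, so the instantaneous fraction to S is constant: dC_S/d(−C_R) = k₁/(k₁+k₂) = 0.04421.
C_S = 0.04421·(C_{R0}−C_R) = 0.04421×3.585 = 0.158 mol/dm³.
C_T = (C_{R0}−C_R)−C_S = 3.426 mol/dm³; S̃_{S/T} = 0.1585/3.426 = 0.0463.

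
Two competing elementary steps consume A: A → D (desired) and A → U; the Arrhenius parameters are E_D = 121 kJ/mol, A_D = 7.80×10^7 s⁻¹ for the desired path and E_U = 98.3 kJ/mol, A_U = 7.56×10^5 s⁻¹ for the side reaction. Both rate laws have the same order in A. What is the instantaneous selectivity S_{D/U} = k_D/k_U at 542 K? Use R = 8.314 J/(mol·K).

0.670

With equal orders, S_{D/U} = k_D/k_U = (A_D/A_U)·exp[(E_U−E_D)/(RT)].
(E_U−E_D)/(RT) = (98.3−121)×10³/(8.314×542) = -22700/4506 = -5.038.
k_D/k_U = (7.80×10^7/7.56×10^5)·exp(-5.038) = 103.2 × 0.006490 = 0.670.
Since E_D > E_U, raising the temperature improves selectivity toward D.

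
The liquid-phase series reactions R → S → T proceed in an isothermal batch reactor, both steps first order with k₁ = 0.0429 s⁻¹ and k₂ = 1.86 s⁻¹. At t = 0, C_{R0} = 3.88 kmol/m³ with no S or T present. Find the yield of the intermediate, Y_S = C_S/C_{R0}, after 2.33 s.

0.0211

Solving the coupled first-order balances gives C_S(t) = [k₁/(k₂−k₁)]·C_{R0}·(e^(−k₁t) − e^(−k₂t)).
e^(−k₁t) = e^(−0.0429×2.33) = e^(−0.09996) = 0.9049; e^(−k₂t) = e^(−4.334) = 0.01312.
C_S = 0.0429×3.88/(1.86−0.0429) × (0.9049−0.01312) = 0.09160×0.8918 = 0.08169 kmol/m³.
Y_S = C_S/C_{R0} = 0.08169/3.88 = 0.0211.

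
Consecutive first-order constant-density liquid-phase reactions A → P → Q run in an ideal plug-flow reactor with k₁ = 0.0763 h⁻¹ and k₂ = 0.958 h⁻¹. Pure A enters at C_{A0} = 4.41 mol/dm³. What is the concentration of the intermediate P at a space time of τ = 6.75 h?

Solving the coupled first-order balances gives C_P(τ) = [k₁/(k₂−k₁)]·C_{A0}·(e^(−k₁τ) − e^(−k₂τ)).
e^(−k₁τ) = e^(−0.0763×6.75) = e^(−0.5150) = 0.5975; e^(−k₂τ) = e^(−6.466) = 0.001555.
C_P = 0.0763×4.41/(0.958−0.0763) × (0.5975−0.001555) = 0.3816×0.5959 = 0.2274 mol/dm³.

0.227 mol/dm³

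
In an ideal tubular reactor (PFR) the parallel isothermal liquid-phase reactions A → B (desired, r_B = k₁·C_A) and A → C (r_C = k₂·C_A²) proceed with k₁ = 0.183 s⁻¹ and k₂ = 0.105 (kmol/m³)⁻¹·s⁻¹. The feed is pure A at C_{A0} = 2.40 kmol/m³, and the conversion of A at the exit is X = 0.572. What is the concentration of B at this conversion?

C_A = C_{A0}(1−X) = 1.027 kmol/m³.
Along a PFR/batch, dC_B/dC_A = −r_B/(r_B+r_C) = −k₁/(k₁+k₂·C_A).
Integrating from C_{A0} to C_A: C_B = (0.183/0.105)·ln[(0.183+0.105·2.40)/(0.183+0.105·1.03)] = 1.743·ln(0.4350/0.2909) = 0.7015 kmol/m³.

0.702 kmol/m³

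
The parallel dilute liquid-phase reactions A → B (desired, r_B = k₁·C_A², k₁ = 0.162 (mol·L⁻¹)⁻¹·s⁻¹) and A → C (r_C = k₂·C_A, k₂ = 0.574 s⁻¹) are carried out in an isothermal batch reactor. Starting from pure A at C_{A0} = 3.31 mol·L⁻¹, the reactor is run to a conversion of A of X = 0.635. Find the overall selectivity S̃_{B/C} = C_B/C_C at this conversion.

C_A = C_{A0}(1−X) = 1.208 mol·L⁻¹.
Along a PFR/batch, dC_C/dC_A = −r_C/(r_B+r_C) = −k₂/(k₂+k₁·C_A).
Integrating from C_{A0} to C_A: C_C = (0.574/0.162)·ln[(0.574+0.162·3.31)/(0.574+0.162·1.21)] = 3.543·ln(1.110/0.7697) = 1.298 mol·L⁻¹.
Then C_B = (C_{A0}−C_A) − C_C = 2.102 − 1.298 = 0.8040 mol·L⁻¹.
S̃_{B/C} = C_B/C_C = 0.8040/1.298 = 0.620.

0.620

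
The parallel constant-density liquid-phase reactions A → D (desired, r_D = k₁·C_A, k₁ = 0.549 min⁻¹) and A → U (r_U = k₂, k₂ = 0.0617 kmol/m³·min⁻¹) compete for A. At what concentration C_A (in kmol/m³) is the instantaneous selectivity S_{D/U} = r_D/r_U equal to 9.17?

S_{D/U} = (k₁/k₂)·C_A ⇒ C_A = S·k₂/k₁.
= 9.17×0.0617/0.549 = 1.03 kmol/m³.

1.03 kmol/m³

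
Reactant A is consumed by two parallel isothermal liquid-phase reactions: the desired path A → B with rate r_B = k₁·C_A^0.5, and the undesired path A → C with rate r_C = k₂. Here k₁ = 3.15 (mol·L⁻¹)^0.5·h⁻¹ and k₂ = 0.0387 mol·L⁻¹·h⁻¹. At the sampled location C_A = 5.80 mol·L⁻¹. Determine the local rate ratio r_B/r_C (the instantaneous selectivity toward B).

S_{B/C} = r_B/r_C = (k₁·C_A^0.5)/(k₂) = (k₁/k₂)·C_A^0.5.
= (3.15×5.800^0.5) / (0.0387) = 7.586/0.03870 = 196.
Since the desired path is higher order in A, keeping C_A high (PFR or concentrated feed) favours B.

196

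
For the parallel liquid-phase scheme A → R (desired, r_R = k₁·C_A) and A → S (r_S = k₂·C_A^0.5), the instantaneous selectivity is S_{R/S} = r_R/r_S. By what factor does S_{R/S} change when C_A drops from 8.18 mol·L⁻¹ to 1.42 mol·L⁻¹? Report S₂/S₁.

0.417

S_{R/S} = (k₁/k₂)·C_A^0.5, so S₂/S₁ = (C_{A,2}/C_{A,1})^0.5.
= (1.42/8.18)^0.5 = (0.1736)^0.5 = 0.417.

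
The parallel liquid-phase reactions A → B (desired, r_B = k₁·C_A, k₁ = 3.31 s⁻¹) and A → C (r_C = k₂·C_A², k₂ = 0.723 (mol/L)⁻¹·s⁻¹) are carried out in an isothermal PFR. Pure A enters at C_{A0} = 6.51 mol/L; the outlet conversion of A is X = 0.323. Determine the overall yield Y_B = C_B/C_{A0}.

0.148

C_A = C_{A0}(1−X) = 4.407 mol/L.
Along a PFR/batch, dC_B/dC_A = −r_B/(r_B+r_C) = −k₁/(k₁+k₂·C_A).
Integrating from C_{A0} to C_A: C_B = (3.31/0.723)·ln[(3.31+0.723·6.51)/(3.31+0.723·4.41)] = 4.578·ln(8.017/6.496) = 0.9627 mol/L.
Y_B = C_B/C_{A0} = 0.9627/6.51 = 0.148.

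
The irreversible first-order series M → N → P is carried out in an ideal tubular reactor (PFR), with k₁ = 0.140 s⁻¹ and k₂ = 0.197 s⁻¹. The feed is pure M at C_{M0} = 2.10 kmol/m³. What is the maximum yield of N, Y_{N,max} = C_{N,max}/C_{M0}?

For a first-order series the maximum intermediate yield is C_{N,max}/C_{M0} = (k₁/k₂)^[k₂/(k₂−k₁)].
= (0.140/0.197)^(0.197/(0.197−0.140)) = (0.7107)^(3.456) = 0.3071.

0.307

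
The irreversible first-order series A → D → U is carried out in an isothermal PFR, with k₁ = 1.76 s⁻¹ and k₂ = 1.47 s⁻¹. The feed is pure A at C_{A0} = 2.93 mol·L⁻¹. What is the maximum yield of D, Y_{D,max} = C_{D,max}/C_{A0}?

0.401

At the optimum, C_{D,max}/C_{A0} = (k₁/k₂)^[k₂/(k₂−k₁)].
= (1.76/1.47)^(1.47/(1.47−1.76)) = (1.197)^(-5.069) = 0.4014.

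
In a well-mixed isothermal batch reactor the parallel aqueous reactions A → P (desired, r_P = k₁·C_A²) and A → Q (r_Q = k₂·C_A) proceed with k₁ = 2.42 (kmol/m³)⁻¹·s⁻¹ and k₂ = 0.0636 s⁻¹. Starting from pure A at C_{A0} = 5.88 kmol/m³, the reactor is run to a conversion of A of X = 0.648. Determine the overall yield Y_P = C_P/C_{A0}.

C_A = C_{A0}(1−X) = 2.070 kmol/m³.
Along a PFR/batch, dC_Q/dC_A = −r_Q/(r_P+r_Q) = −k₂/(k₂+k₁·C_A).
Integrating from C_{A0} to C_A: C_Q = (0.0636/2.42)·ln[(0.0636+2.42·5.88)/(0.0636+2.42·2.07)] = 0.02628·ln(14.29/5.072) = 0.02723 kmol/m³.
Then C_P = (C_{A0}−C_A) − C_Q = 3.810 − 0.02723 = 3.783 kmol/m³.
Y_P = C_P/C_{A0} = 3.783/5.88 = 0.643.

0.643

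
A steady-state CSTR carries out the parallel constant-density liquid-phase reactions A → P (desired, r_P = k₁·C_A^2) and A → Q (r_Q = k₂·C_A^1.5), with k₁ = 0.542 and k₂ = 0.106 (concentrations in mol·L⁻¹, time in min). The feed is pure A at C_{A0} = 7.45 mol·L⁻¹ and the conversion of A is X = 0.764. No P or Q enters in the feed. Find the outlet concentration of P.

4.96 mol·L⁻¹

Exit C_A = C_{A0}(1−X) = 7.45×0.236 = 1.758 mol·L⁻¹.
Rates in a CSTR are evaluated at the outlet concentration: r_P = 0.542×1.758^2 = 1.675, r_Q = 0.106×1.758^1.5 = 0.2471.
Fraction of consumed A going to P: r_P/(r_P+r_Q) = 0.8715.
C_P = 0.8715·C_{A0}·X = 0.8715×7.45×0.764 = 4.96 mol·L⁻¹.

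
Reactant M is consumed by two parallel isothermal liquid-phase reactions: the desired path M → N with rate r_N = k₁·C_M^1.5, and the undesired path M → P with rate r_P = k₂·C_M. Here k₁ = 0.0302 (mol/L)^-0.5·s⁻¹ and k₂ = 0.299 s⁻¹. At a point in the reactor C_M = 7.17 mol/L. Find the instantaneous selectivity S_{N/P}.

0.270

S_{N/P} = r_N/r_P = (k₁·C_M^1.5)/(k₂·C_M) = (k₁/k₂)·C_M^0.5.
= (0.0302×7.170^1.5) / (0.299×7.170) = 0.5798/2.144 = 0.270.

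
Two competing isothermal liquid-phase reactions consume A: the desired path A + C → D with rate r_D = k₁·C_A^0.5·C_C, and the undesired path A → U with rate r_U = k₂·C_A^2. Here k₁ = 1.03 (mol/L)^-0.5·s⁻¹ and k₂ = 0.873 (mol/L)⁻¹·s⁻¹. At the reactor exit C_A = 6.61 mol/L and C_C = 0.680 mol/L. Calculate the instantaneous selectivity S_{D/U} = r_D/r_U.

0.0472

S_{D/U} = r_D/r_U = (k₁·C_A^0.5·C_C)/(k₂·C_A^2) = (k₁/k₂)·C_A^-1.5·C_C.
= (1.03×6.610^0.5×0.6800) / (0.873×6.610^2) = 1.801/38.14 = 0.0472.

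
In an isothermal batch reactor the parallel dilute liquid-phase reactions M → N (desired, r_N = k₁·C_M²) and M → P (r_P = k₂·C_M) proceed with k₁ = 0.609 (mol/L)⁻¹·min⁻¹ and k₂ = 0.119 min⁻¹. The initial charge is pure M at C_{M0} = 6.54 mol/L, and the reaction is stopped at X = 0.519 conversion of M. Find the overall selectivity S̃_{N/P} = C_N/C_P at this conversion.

23.8

C_M = C_{M0}(1−X) = 3.146 mol/L.
Along a PFR/batch, dC_P/dC_M = −r_P/(r_N+r_P) = −k₂/(k₂+k₁·C_M).
Integrating from C_{M0} to C_M: C_P = (0.119/0.609)·ln[(0.119+0.609·6.54)/(0.119+0.609·3.15)] = 0.1954·ln(4.102/2.035) = 0.1370 mol/L.
Then C_N = (C_{M0}−C_M) − C_P = 3.394 − 0.1370 = 3.257 mol/L.
S̃_{N/P} = C_N/C_P = 3.257/0.1370 = 23.8.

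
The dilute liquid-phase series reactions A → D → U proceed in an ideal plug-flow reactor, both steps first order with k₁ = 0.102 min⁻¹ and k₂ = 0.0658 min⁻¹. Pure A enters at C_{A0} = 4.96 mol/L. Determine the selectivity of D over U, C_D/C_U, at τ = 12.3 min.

1.71

For first-order series with pure A initially, C_D(τ) = k₁C_{A0}/(k₂−k₁)·(e^(−k₁τ) − e^(−k₂τ)).
e^(−k₁τ) = e^(−0.102×12.3) = e^(−1.255) = 0.2852; e^(−k₂τ) = e^(−0.8093) = 0.4452.
C_D = 0.102×4.96/(0.0658−0.102) × (0.2852−0.4452) = (-13.98)×(-0.1600) = 2.236 mol/L.
C_A = C_{A0}e^(−k₁τ) = 1.415 mol/L, so C_U = C_{A0}−C_A−C_D = 1.310 mol/L; C_D/C_U = 1.71.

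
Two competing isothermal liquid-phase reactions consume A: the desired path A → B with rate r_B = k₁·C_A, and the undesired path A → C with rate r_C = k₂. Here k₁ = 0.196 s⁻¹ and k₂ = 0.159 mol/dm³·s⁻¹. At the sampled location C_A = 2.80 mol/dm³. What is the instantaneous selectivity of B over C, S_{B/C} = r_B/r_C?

S_{B/C} = r_B/r_C = (k₁·C_A)/(k₂) = (k₁/k₂)·C_A.
= (0.196×2.800) / (0.159) = 0.5488/0.1590 = 3.45.

3.45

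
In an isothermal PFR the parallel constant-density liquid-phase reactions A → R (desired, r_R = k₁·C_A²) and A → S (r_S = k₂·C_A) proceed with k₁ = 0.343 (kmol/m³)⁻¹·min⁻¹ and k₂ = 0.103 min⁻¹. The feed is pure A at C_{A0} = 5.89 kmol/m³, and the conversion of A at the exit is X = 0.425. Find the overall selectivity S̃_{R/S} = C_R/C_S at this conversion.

15.1

C_A = C_{A0}(1−X) = 3.387 kmol/m³.
Along a PFR/batch, dC_S/dC_A = −r_S/(r_R+r_S) = −k₂/(k₂+k₁·C_A).
Integrating from C_{A0} to C_A: C_S = (0.103/0.343)·ln[(0.103+0.343·5.89)/(0.103+0.343·3.39)] = 0.3003·ln(2.123/1.265) = 0.1556 kmol/m³.
Then C_R = (C_{A0}−C_A) − C_S = 2.503 − 0.1556 = 2.348 kmol/m³.
S̃_{R/S} = C_R/C_S = 2.348/0.1556 = 15.1.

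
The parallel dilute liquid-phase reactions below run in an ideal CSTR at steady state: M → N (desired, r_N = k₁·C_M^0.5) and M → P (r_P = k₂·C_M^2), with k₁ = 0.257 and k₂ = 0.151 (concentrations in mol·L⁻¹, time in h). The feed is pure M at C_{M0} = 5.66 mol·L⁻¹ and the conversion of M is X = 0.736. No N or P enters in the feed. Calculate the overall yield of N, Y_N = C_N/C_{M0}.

0.355

Exit C_M = C_{M0}(1−X) = 5.66×0.264 = 1.494 mol·L⁻¹.
Rates in a CSTR are evaluated at the outlet concentration: r_N = 0.257×1.494^0.5 = 0.3142, r_P = 0.151×1.494^2 = 0.3371.
Fraction of consumed M going to N: r_N/(r_N+r_P) = 0.4823.
C_N = 0.4823·C_{M0}·X = 0.4823×5.66×0.736 = 2.01 mol·L⁻¹; Y_N = C_N/C_{M0} = 0.355.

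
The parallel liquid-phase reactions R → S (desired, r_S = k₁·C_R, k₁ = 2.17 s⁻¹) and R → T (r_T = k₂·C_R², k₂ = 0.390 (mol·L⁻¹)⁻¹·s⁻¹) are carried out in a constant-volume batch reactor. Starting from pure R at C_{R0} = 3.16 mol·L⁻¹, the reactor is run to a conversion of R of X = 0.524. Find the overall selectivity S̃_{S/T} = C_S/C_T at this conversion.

2.42

C_R = C_{R0}(1−X) = 1.504 mol·L⁻¹.
Along a PFR/batch, dC_S/dC_R = −r_S/(r_S+r_T) = −k₁/(k₁+k₂·C_R).
Integrating from C_{R0} to C_R: C_S = (2.17/0.390)·ln[(2.17+0.390·3.16)/(2.17+0.390·1.50)] = 5.564·ln(3.402/2.757) = 1.171 mol·L⁻¹.
C_T = (C_{R0}−C_R)−C_S = 0.4847 mol·L⁻¹; S̃_{S/T} = 1.171/0.4847 = 2.42.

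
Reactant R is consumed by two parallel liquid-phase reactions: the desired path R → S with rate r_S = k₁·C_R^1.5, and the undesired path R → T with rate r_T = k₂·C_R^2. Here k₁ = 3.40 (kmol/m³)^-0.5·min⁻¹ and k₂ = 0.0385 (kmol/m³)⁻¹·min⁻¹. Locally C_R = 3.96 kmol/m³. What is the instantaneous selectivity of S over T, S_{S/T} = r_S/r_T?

S_{S/T} = r_S/r_T = (k₁·C_R^1.5)/(k₂·C_R^2) = (k₁/k₂)·C_R^-0.5.
= (3.40×3.960^1.5) / (0.0385×3.960^2) = 26.79/0.6037 = 44.4.
The undesired path is higher order in R, so low C_R (CSTR or dilute feed) favours S.

44.4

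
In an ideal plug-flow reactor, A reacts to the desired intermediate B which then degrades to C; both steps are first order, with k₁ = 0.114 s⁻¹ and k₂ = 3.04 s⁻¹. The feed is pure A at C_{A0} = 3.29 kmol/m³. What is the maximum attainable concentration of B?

0.109 kmol/m³

For a first-order series the maximum intermediate yield is C_{B,max}/C_{A0} = (k₁/k₂)^[k₂/(k₂−k₁)].
= (0.114/3.04)^(3.04/(3.04−0.114)) = (0.03750)^(1.039) = 0.03300.
C_{B,max} = 0.03300×3.29 = 0.109 kmol/m³.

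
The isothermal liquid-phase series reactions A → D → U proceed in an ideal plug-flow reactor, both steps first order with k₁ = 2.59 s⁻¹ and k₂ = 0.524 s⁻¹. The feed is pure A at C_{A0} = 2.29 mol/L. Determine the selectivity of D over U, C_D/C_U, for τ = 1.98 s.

0.784

For first-order series with pure A initially, C_D(τ) = k₁C_{A0}/(k₂−k₁)·(e^(−k₁τ) − e^(−k₂τ)).
e^(−k₁τ) = e^(−2.59×1.98) = e^(−5.128) = 0.005927; e^(−k₂τ) = e^(−1.038) = 0.3543.
C_D = 2.59×2.29/(0.524−2.59) × (0.005927−0.3543) = (-2.871)×(-0.3484) = 1.000 mol/L.
C_A = C_{A0}e^(−k₁τ) = 0.01357 mol/L, so C_U = C_{A0}−C_A−C_D = 1.276 mol/L; C_D/C_U = 0.784.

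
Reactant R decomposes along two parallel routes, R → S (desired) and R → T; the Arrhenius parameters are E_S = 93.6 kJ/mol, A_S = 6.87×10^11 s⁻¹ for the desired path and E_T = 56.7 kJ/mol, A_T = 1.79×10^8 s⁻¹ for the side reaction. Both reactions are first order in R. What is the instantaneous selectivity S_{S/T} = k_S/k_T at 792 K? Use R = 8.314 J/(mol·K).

14.1

Since both paths have the same order in R, the concentration cancels and S_{S/T} = k_S/k_T = (A_S/A_T)·exp[(E_T−E_S)/(RT)].
(E_T−E_S)/(RT) = (56.7−93.6)×10³/(8.314×792) = -36900/6585 = -5.604.
k_S/k_T = (6.87×10^11/1.79×10^8)·exp(-5.604) = 3838 × 0.003683 = 14.1.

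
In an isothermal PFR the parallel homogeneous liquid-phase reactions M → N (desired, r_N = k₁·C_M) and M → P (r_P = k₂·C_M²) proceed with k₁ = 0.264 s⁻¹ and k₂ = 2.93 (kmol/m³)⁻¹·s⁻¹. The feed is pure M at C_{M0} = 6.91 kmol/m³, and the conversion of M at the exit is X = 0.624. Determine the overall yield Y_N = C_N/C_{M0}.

0.0125

C_M = C_{M0}(1−X) = 2.598 kmol/m³.
Along a PFR/batch, dC_N/dC_M = −r_N/(r_N+r_P) = −k₁/(k₁+k₂·C_M).
Integrating from C_{M0} to C_M: C_N = (0.264/2.93)·ln[(0.264+2.93·6.91)/(0.264+2.93·2.60)] = 0.09010·ln(20.51/7.877) = 0.08623 kmol/m³.
Y_N = C_N/C_{M0} = 0.08623/6.91 = 0.0125.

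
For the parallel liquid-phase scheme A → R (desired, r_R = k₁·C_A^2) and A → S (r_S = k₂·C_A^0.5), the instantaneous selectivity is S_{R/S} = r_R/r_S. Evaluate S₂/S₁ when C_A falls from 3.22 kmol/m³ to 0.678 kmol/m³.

0.0966

S_{R/S} = (k₁/k₂)·C_A^1.5, so S₂/S₁ = (C_{A,2}/C_{A,1})^1.5.
= (0.678/3.22)^1.5 = (0.2106)^1.5 = 0.0966.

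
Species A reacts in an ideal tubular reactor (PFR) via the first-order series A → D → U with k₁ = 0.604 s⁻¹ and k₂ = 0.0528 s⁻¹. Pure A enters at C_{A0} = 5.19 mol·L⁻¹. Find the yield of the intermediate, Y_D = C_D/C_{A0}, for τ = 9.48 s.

0.661

For first-order series with pure A initially, C_D(τ) = k₁C_{A0}/(k₂−k₁)·(e^(−k₁τ) − e^(−k₂τ)).
e^(−k₁τ) = e^(−0.604×9.48) = e^(−5.726) = 0.003260; e^(−k₂τ) = e^(−0.5005) = 0.6062.
C_D = 0.604×5.19/(0.0528−0.604) × (0.003260−0.6062) = (-5.687)×(-0.6029) = 3.429 mol·L⁻¹.
Y_D = C_D/C_{A0} = 3.429/5.19 = 0.661.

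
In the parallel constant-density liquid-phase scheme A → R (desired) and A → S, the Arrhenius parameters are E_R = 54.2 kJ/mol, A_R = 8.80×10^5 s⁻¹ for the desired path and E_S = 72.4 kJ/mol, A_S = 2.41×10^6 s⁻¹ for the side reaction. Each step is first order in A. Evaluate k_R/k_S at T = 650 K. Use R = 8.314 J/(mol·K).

Since both paths have the same order in A, the concentration cancels and S_{R/S} = k_R/k_S = (A_R/A_S)·exp[(E_S−E_R)/(RT)].
(E_S−E_R)/(RT) = (72.4−54.2)×10³/(8.314×650) = 18200/5404 = 3.368.
k_R/k_S = (8.80×10^5/2.41×10^6)·exp(3.368) = 0.3651 × 29.02 = 10.6.
Since E_R < E_S, lowering the temperature improves selectivity toward R.

10.6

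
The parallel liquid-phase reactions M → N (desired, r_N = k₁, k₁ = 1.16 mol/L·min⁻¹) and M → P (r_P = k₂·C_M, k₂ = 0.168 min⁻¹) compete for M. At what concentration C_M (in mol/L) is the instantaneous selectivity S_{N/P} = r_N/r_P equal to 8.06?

0.857 mol/L

S_{N/P} = (k₁/k₂)·C_M⁻¹ ⇒ C_M = (S·k₂/k₁)^(-1).
= (8.06×0.168/1.16)^(-1) = (1.167)^(-1) = 0.857 mol/L.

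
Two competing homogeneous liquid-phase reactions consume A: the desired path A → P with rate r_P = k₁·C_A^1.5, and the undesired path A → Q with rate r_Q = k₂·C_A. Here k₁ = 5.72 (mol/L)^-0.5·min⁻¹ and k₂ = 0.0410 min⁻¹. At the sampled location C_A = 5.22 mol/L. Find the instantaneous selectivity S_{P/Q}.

S_{P/Q} = r_P/r_Q = (k₁·C_A^1.5)/(k₂·C_A) = (k₁/k₂)·C_A^0.5.
= (5.72×5.220^1.5) / (0.0410×5.220) = 68.22/0.2140 = 319.

319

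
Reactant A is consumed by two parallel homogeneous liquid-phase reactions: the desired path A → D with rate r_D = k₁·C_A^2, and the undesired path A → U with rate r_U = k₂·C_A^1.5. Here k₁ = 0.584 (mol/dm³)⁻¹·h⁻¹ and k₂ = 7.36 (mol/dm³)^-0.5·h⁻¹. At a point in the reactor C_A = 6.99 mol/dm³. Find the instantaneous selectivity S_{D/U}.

S_{D/U} = r_D/r_U = (k₁·C_A^2)/(k₂·C_A^1.5) = (k₁/k₂)·C_A^0.5.
= (0.584×6.990^2) / (7.36×6.990^1.5) = 28.53/136.0 = 0.210.

0.210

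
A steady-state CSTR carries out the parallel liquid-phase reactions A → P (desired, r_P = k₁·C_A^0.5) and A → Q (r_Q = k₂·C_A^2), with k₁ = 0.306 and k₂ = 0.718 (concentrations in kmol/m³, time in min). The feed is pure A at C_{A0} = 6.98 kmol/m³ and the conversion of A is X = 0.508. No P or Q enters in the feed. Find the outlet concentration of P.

Exit C_A = C_{A0}(1−X) = 6.98×0.492 = 3.434 kmol/m³.
Rates in a CSTR are evaluated at the outlet concentration: r_P = 0.306×3.434^0.5 = 0.5671, r_Q = 0.718×3.434^2 = 8.468.
Fraction of consumed A going to P: r_P/(r_P+r_Q) = 0.06276.
C_P = 0.06276·C_{A0}·X = 0.06276×6.98×0.508 = 0.223 kmol/m³.

0.223 kmol/m³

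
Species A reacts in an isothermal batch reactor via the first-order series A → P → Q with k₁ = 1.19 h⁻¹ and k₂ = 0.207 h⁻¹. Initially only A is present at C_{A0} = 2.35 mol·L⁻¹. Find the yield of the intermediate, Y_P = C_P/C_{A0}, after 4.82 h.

Solving the coupled first-order balances gives C_P(t) = [k₁/(k₂−k₁)]·C_{A0}·(e^(−k₁t) − e^(−k₂t)).
e^(−k₁t) = e^(−1.19×4.82) = e^(−5.736) = 0.003228; e^(−k₂t) = e^(−0.9977) = 0.3687.
C_P = 1.19×2.35/(0.207−1.19) × (0.003228−0.3687) = (-2.845)×(-0.3655) = 1.040 mol·L⁻¹.
Y_P = C_P/C_{A0} = 1.040/2.35 = 0.442.

0.442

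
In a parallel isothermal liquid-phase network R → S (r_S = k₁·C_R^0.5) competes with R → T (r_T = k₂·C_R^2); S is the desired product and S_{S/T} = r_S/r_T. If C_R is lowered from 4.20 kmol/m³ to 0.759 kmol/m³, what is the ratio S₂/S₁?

S_{S/T} = (k₁/k₂)·C_R^-1.5, so S₂/S₁ = (C_{R,2}/C_{R,1})^-1.5.
= (0.759/4.20)^(-1.5) = (0.1807)^(-1.5) = 13.0.
Selectivity toward S rises as C_R falls — low-concentration operation is favoured.

13.0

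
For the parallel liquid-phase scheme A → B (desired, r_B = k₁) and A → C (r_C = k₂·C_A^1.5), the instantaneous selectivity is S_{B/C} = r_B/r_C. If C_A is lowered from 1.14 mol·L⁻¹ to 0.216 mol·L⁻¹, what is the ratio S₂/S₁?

S_{B/C} = (k₁/k₂)·C_A^-1.5, so S₂/S₁ = (C_{A,2}/C_{A,1})^-1.5.
= (0.216/1.14)^(-1.5) = (0.1895)^(-1.5) = 12.1.

12.1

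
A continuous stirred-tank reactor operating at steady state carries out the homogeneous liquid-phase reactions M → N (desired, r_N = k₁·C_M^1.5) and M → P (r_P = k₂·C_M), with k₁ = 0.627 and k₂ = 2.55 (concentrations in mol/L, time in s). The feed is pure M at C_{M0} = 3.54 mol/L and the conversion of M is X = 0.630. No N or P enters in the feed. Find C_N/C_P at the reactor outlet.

0.281

Exit C_M = C_{M0}(1−X) = 3.54×0.370 = 1.310 mol/L.
Rates in a CSTR are evaluated at the outlet concentration: r_N = 0.627×1.310^1.5 = 0.9399, r_P = 2.55×1.310 = 3.340.
Overall selectivity = C_N/C_P = r_Nτ/(r_Pτ) = r_N/r_P = 0.281.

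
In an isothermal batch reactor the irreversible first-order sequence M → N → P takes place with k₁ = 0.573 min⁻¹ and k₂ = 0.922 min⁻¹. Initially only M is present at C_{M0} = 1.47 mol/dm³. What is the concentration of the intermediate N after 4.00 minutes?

Solving the coupled first-order balances gives C_N(t) = [k₁/(k₂−k₁)]·C_{M0}·(e^(−k₁t) − e^(−k₂t)).
e^(−k₁t) = e^(−0.573×4.00) = e^(−2.292) = 0.1011; e^(−k₂t) = e^(−3.688) = 0.02502.
C_N = 0.573×1.47/(0.922−0.573) × (0.1011−0.02502) = 2.413×0.07604 = 0.1835 mol/dm³.

0.184 mol/dm³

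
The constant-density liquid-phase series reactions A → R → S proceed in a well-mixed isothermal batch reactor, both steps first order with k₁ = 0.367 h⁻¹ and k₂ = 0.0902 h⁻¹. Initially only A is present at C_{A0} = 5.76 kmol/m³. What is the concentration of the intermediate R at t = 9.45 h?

3.02 kmol/m³

Solving the coupled first-order balances gives C_R(t) = [k₁/(k₂−k₁)]·C_{A0}·(e^(−k₁t) − e^(−k₂t)).
e^(−k₁t) = e^(−0.367×9.45) = e^(−3.468) = 0.03117; e^(−k₂t) = e^(−0.8524) = 0.4264.
C_R = 0.367×5.76/(0.0902−0.367) × (0.03117−0.4264) = (-7.637)×(-0.3952) = 3.018 kmol/m³.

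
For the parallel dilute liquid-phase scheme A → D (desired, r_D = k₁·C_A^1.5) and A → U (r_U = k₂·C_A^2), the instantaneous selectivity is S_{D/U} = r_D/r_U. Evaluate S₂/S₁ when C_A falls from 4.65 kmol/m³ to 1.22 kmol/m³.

S_{D/U} = (k₁/k₂)·C_A^-0.5, so S₂/S₁ = (C_{A,2}/C_{A,1})^-0.5.
= (1.22/4.65)^(-0.5) = (0.2624)^(-0.5) = 1.95.

1.95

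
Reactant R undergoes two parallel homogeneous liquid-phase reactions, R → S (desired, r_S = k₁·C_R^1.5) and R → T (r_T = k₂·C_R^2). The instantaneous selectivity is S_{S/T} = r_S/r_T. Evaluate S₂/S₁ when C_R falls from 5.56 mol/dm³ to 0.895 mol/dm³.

2.49

S_{S/T} = (k₁/k₂)·C_R^-0.5, so S₂/S₁ = (C_{R,2}/C_{R,1})^-0.5.
= (0.895/5.56)^(-0.5) = (0.1610)^(-0.5) = 2.49.
Selectivity toward S rises as C_R falls — low-concentration operation is favoured.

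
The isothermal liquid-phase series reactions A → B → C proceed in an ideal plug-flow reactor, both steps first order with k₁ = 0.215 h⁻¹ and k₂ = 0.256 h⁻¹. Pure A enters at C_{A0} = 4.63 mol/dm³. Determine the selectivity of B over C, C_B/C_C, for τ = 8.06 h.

0.464

For first-order series with pure A initially, C_B(τ) = k₁C_{A0}/(k₂−k₁)·(e^(−k₁τ) − e^(−k₂τ)).
e^(−k₁τ) = e^(−0.215×8.06) = e^(−1.733) = 0.1768; e^(−k₂τ) = e^(−2.063) = 0.1270.
C_B = 0.215×4.63/(0.256−0.215) × (0.1768−0.1270) = 24.28×0.04974 = 1.208 mol/dm³.
C_A = C_{A0}e^(−k₁τ) = 0.8184 mol/dm³, so C_C = C_{A0}−C_A−C_B = 2.604 mol/dm³; C_B/C_C = 0.464.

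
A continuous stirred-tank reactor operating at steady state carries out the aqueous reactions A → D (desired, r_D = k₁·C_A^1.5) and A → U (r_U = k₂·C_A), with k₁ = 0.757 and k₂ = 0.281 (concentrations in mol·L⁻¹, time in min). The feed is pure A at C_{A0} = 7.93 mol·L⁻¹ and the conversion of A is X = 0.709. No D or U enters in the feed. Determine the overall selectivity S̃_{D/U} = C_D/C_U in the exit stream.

Exit C_A = C_{A0}(1−X) = 7.93×0.291 = 2.308 mol·L⁻¹.
Rates in a CSTR are evaluated at the outlet concentration: r_D = 0.757×2.308^1.5 = 2.654, r_U = 0.281×2.308 = 0.6484.
Overall selectivity = C_D/C_U = r_Dτ/(r_Uτ) = r_D/r_U = 4.09.

4.09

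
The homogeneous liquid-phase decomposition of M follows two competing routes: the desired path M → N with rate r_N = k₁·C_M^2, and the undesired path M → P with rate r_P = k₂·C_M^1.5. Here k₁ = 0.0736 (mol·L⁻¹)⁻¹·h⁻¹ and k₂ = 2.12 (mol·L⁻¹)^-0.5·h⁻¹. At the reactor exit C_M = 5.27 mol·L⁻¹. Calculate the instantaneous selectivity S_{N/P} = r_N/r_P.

S_{N/P} = r_N/r_P = (k₁·C_M^2)/(k₂·C_M^1.5) = (k₁/k₂)·C_M^0.5.
= (0.0736×5.270^2) / (2.12×5.270^1.5) = 2.044/25.65 = 0.0797.

0.0797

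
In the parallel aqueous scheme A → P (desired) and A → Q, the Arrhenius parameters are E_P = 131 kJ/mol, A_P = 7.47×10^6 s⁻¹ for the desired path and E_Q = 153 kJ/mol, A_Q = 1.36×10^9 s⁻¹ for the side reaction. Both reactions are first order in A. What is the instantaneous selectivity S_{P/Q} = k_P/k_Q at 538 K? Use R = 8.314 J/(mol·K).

0.751

With equal orders, S_{P/Q} = k_P/k_Q = (A_P/A_Q)·exp[(E_Q−E_P)/(RT)].
(E_Q−E_P)/(RT) = (153−131)×10³/(8.314×538) = 22000/4473 = 4.918.
k_P/k_Q = (7.47×10^6/1.36×10^9)·exp(4.918) = 0.005493 × 136.8 = 0.751.
Since E_P < E_Q, lowering the temperature improves selectivity toward P.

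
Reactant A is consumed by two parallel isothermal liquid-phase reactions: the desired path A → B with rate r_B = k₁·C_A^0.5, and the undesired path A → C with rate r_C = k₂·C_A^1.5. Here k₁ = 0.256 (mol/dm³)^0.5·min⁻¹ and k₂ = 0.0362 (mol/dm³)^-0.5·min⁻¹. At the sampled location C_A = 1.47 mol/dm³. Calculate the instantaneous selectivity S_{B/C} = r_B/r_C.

S_{B/C} = r_B/r_C = (k₁·C_A^0.5)/(k₂·C_A^1.5) = (k₁/k₂)·C_A⁻¹.
= (0.256×1.470^0.5) / (0.0362×1.470^1.5) = 0.3104/0.06452 = 4.81.
The undesired path is higher order in A, so low C_A (CSTR or dilute feed) favours B.

4.81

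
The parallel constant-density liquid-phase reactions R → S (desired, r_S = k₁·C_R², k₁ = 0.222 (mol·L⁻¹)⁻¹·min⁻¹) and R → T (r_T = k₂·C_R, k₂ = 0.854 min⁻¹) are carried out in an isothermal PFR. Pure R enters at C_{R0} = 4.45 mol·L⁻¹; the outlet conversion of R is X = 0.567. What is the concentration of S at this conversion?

1.13 mol·L⁻¹

C_R = C_{R0}(1−X) = 1.927 mol·L⁻¹.
Along a PFR/batch, dC_T/dC_R = −r_T/(r_S+r_T) = −k₂/(k₂+k₁·C_R).
Integrating from C_{R0} to C_R: C_T = (0.854/0.222)·ln[(0.854+0.222·4.45)/(0.854+0.222·1.93)] = 3.847·ln(1.842/1.282) = 1.395 mol·L⁻¹.
Then C_S = (C_{R0}−C_R) − C_T = 2.523 − 1.395 = 1.128 mol·L⁻¹.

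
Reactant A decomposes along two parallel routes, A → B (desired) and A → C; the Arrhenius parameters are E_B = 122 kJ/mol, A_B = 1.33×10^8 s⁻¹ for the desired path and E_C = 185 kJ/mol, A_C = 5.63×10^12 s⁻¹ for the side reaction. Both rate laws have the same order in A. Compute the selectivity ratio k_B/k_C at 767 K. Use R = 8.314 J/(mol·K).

0.461

Since both paths have the same order in A, the concentration cancels and S_{B/C} = k_B/k_C = (A_B/A_C)·exp[(E_C−E_B)/(RT)].
(E_C−E_B)/(RT) = (185−122)×10³/(8.314×767) = 63000/6377 = 9.880.
k_B/k_C = (1.33×10^8/5.63×10^12)·exp(9.880) = 2.362×10^-5 × 19526 = 0.461.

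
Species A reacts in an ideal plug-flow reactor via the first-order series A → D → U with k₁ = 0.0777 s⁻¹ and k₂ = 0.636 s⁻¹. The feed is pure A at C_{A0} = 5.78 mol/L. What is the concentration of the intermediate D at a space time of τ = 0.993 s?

0.317 mol/L

For first-order series with pure A initially, C_D(τ) = k₁C_{A0}/(k₂−k₁)·(e^(−k₁τ) − e^(−k₂τ)).
e^(−k₁τ) = e^(−0.0777×0.993) = e^(−0.07716) = 0.9257; e^(−k₂τ) = e^(−0.6315) = 0.5318.
C_D = 0.0777×5.78/(0.636−0.0777) × (0.9257−0.5318) = 0.8044×0.3940 = 0.3169 mol/L.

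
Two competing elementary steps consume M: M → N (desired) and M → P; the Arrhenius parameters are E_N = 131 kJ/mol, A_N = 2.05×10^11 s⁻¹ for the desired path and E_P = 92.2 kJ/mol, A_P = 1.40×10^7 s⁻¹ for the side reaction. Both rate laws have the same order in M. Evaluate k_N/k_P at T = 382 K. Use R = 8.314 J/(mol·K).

With equal orders, S_{N/P} = k_N/k_P = (A_N/A_P)·exp[(E_P−E_N)/(RT)].
(E_P−E_N)/(RT) = (92.2−131)×10³/(8.314×382) = -38800/3176 = -12.22.
k_N/k_P = (2.05×10^11/1.40×10^7)·exp(-12.22) = 14643 × 4.947×10^-6 = 0.0724.
Since E_N > E_P, raising the temperature improves selectivity toward N.

0.0724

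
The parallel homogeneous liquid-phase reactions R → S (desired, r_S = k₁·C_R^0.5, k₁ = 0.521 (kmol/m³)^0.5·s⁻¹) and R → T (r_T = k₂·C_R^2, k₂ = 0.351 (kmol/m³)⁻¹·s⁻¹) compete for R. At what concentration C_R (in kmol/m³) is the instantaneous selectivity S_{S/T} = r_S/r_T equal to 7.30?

S_{S/T} = (k₁/k₂)·C_R^-1.5 ⇒ C_R = (S·k₂/k₁)^(1/(-1.5)).
= (7.30×0.351/0.521)^(-0.6667) = (4.918)^(-0.6667) = 0.346 kmol/m³.

0.346 kmol/m³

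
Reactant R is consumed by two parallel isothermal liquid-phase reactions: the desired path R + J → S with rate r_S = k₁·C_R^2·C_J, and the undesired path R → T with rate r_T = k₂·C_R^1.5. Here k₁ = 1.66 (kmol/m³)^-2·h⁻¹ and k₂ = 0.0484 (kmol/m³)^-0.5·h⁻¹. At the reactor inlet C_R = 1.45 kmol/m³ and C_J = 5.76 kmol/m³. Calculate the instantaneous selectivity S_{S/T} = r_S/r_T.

S_{S/T} = r_S/r_T = (k₁·C_R^2·C_J)/(k₂·C_R^1.5) = (k₁/k₂)·C_R^0.5·C_J.
= (1.66×1.450^2×5.760) / (0.0484×1.450^1.5) = 20.10/0.08451 = 238.
Since the desired path is higher order in R, keeping C_R high (PFR or concentrated feed) favours S.

238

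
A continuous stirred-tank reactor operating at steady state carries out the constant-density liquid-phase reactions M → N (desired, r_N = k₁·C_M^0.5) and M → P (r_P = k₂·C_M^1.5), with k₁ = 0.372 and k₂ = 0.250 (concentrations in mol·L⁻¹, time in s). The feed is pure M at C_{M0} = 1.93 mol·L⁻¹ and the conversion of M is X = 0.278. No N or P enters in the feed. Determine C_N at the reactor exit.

0.277 mol·L⁻¹

Exit C_M = C_{M0}(1−X) = 1.93×0.722 = 1.393 mol·L⁻¹.
Rates in a CSTR are evaluated at the outlet concentration: r_N = 0.372×1.393^0.5 = 0.4391, r_P = 0.250×1.393^1.5 = 0.4112.
Fraction of consumed M going to N: r_N/(r_N+r_P) = 0.5164.
C_N = 0.5164·C_{M0}·X = 0.5164×1.93×0.278 = 0.277 mol·L⁻¹.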